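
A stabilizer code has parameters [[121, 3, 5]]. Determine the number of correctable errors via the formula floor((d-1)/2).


Code parameters: [[121, 3, 5]], distance d = 5.
Number of correctable errors = floor((d-1)/2)
= floor((5 - 1)/2)
= floor(4/2)
= 2

2


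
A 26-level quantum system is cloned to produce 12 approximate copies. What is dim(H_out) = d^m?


Output space = H^(tensor 12) where dim(H) = 26
dim = 26^12
= 676 (after 2 factors)
= 17576 (after 3 factors)
= 456976 (after 4 factors)
= 11881376 (after 5 factors)
= 308915776 (after 6 factors)
= 8031810176 (after 7 factors)
= 208827064576 (after 8 factors)
= 5429503678976 (after 9 factors)
= 141167095653376 (after 10 factors)
= 3670344486987776 (after 11 factors)
= 95428956661682176 (after 12 factors)
= 95428956661682176

95428956661682176


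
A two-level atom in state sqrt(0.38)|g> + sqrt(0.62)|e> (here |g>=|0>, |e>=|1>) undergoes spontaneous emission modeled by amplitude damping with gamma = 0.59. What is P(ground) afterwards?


For amplitude damping with parameter gamma on state sqrt(a)|0> + sqrt(b)|1>:
alpha^2 = 0.38, beta^2 = 0.62
P(|0>) = alpha^2 + gamma * beta^2
= 0.38 + 0.59 * 0.62
= 0.38 + 0.3658
= 0.7458

0.7458


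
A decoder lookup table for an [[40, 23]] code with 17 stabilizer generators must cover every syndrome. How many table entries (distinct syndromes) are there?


Each stabilizer generator gives a binary (+1 or -1) measurement outcome.
With 17 independent generators:
Total syndromes = 2^17
= 131072

131072


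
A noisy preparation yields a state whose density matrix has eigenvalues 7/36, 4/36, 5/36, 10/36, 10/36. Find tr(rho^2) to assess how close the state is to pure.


tr(rho^2) = sum of eigenvalues squared
= (7/36)^2 + (4/36)^2 + (5/36)^2 + (10/36)^2 + (10/36)^2
= (49 + 16 + 25 + 100 + 100) / 1296
= 290/1296
= 0.2238

0.2238


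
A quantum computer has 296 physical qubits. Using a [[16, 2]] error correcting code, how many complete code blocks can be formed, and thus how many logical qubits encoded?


Each code block uses 16 physical qubits for 2 logical qubit(s).
Number of complete blocks = floor(296 / 16) = 18
Logical qubits = 18 * 2
= 36

36


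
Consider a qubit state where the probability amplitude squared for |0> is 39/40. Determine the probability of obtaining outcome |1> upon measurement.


|alpha|^2 = 39/40 = 0.9750
|beta|^2 = 1 - 39/40 = 1/40 = 0.0250
P(|1>) = |beta|^2 = 0.0250

0.0250


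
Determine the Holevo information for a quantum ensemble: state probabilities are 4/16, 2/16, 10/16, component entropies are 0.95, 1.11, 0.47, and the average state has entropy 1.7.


chi = S(rho) - sum_i p_i * S(rho_i)
Weighted entropy = 4/16 * 0.95 + 2/16 * 1.11 + 10/16 * 0.47
= 0.6700
chi = 1.7 - 0.6700
= 1.0300

1.0300


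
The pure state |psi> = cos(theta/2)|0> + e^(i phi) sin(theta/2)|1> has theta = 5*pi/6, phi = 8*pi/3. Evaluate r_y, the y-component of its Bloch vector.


theta = 2.6180, phi = 8.3776
r_y = sin(theta)*sin(phi) = 0.5000 * 0.8660
r_y = 0.4330

0.4330


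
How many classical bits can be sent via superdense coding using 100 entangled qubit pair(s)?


Superdense coding allows 2 classical bits per shared entangled pair.
100 pair(s) -> 2 * 100 = 200 classical bits

200


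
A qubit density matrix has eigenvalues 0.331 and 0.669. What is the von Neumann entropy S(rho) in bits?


S = -p*log2(p) - (1-p)*log2(1-p)
p = 0.3310, 1-p = 0.6690
= -0.3310 * log2(0.3310) - 0.6690 * log2(0.6690)
= -(-0.5280) - (-0.3880)
= 0.9159

0.9159


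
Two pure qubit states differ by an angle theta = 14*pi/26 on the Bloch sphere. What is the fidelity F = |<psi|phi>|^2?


For states separated by angle theta on Bloch sphere:
F = cos^2(theta/2)
theta = 14*pi/26 = 1.6916
theta/2 = 0.8458
cos(theta/2) = 0.6631
F = 0.4397

0.4397


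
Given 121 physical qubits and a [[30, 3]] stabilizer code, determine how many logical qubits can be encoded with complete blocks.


Each code block uses 30 physical qubits for 3 logical qubit(s).
Number of complete blocks = floor(121 / 30) = 4
Logical qubits = 4 * 3
= 12

12


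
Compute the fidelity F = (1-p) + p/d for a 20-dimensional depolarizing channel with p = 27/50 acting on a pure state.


F = (1-p) + p/d
= (1 - 0.5400) + 0.5400/20
= 0.4600 + 0.0270
= 0.4870

0.4870


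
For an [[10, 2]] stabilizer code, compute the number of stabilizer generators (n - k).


For an [[n,k]] stabilizer code:
Number of stabilizer generators = n - k
= 10 - 2
= 8

8


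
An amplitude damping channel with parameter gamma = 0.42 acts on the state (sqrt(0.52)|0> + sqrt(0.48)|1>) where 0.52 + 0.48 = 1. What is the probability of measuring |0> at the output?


For amplitude damping with parameter gamma on state sqrt(a)|0> + sqrt(b)|1>:
alpha^2 = 0.52, beta^2 = 0.48
P(|0>) = alpha^2 + gamma * beta^2
= 0.52 + 0.42 * 0.48
= 0.52 + 0.2016
= 0.7216

0.7216


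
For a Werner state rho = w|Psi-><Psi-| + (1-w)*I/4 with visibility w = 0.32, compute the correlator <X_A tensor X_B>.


|Psi-> = (|01> - |10>)/sqrt(2)
For the pure Bell state, <X_A X_B> = -1 (Bell-state Pauli correlator).
The maximally-mixed part I/4 has tr(I/4 * P tensor P) = 0 for any traceless Pauli P.
So <X_A X_B>_rho = w * (-1) + (1 - w) * 0
= 0.32 * (-1)
= -0.3200

-0.3200


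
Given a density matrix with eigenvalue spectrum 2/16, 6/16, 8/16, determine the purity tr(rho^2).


tr(rho^2) = sum of eigenvalues squared
= (2/16)^2 + (6/16)^2 + (8/16)^2
= (4 + 36 + 64) / 256
= 104/256
= 0.4062

0.4062


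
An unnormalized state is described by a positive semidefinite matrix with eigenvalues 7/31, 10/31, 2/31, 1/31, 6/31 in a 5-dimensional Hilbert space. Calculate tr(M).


tr(M) = sum of eigenvalues
= 7/31 + 10/31 + 2/31 + 1/31 + 6/31
= 26/31
= 0.8387

0.8387


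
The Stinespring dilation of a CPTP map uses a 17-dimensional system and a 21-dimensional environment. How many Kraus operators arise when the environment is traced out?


Tracing out the environment in an orthonormal basis {|i>_E} gives Kraus operators K_i = <i|_E U |0>_E.
Number of Kraus operators = dim(H_env) = d_env
= 21

21


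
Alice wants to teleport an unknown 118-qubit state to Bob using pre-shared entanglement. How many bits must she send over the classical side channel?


Quantum teleportation requires 2 classical bits per qubit teleported.
118 qubit(s) -> 2 * 118 = 236 classical bits

236


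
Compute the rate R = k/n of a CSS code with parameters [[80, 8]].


Code rate R = k/n
= 8/80
= 0.1000

0.1000


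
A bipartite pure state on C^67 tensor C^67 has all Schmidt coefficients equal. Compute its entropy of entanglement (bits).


For a maximally entangled state in d x d:
S = log2(d) = log2(67)
= 6.0661

6.0661


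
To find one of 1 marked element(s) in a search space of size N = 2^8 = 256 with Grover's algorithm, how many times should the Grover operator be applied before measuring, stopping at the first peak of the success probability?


After j Grover iterations the success probability is P(j) = sin^2((2j+1)*theta), where sin(theta) = sqrt(k/N).
N = 2^8 = 256, k = 1
sin(theta) = sqrt(k/N) = 0.0625
theta = arcsin(sqrt(k/N)) = 0.0625407618 rad
P(j) reaches its first maximum when (2j+1)*theta is as close as possible to pi/2, i.e. j = round(pi/(4*theta) - 1/2).
pi/(4*theta) - 1/2 = 12.0582
(For comparison, the common estimate pi/4 * sqrt(N/k) = 12.5664; the exact maximiser is used here.)
Optimal iterations = 12

12


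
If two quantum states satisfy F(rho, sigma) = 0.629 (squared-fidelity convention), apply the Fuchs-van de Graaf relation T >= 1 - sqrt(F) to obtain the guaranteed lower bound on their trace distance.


Fuchs-van de Graaf (squared-fidelity convention): 1 - sqrt(F) <= T <= sqrt(1 - F).
Lower bound: T >= 1 - sqrt(F)
sqrt(F) = sqrt(0.629) = 0.7931
T >= 1 - 0.7931
T >= 0.2069

0.2069


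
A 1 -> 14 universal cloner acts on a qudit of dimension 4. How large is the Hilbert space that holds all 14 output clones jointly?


Output space = H^(tensor 14) where dim(H) = 4
dim = 4^14
= 16 (after 2 factors)
= 64 (after 3 factors)
= 256 (after 4 factors)
= 1024 (after 5 factors)
= 4096 (after 6 factors)
= 16384 (after 7 factors)
= 65536 (after 8 factors)
= 262144 (after 9 factors)
= 1048576 (after 10 factors)
= 4194304 (after 11 factors)
= 16777216 (after 12 factors)
= 67108864 (after 13 factors)
= 268435456 (after 14 factors)
= 268435456

268435456


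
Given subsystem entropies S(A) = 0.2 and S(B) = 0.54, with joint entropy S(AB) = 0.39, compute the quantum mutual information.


I(A:B) = S(A) + S(B) - S(AB)
= 0.2 + 0.54 - 0.39
= 0.3500

0.3500


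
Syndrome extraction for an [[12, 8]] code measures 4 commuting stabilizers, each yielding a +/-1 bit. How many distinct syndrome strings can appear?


Each stabilizer generator gives a binary (+1 or -1) measurement outcome.
With 4 independent generators:
Total syndromes = 2^4
= 16

16


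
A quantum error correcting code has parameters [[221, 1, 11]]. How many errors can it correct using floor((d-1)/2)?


Code parameters: [[221, 1, 11]], distance d = 11.
Number of correctable errors = floor((d-1)/2)
= floor((11 - 1)/2)
= floor(10/2)
= 5

5


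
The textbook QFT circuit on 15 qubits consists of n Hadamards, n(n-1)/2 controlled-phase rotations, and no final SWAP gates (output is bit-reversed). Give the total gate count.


Hadamard gates: 15
Controlled rotations: n*(n-1)/2 = 15*14/2 = 105
SWAP gates: 0 (omitted)
Total = 15 + 105
= 120

120


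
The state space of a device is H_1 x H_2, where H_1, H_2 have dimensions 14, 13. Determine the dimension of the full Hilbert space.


dim(H_1 x H_2) = 14 * 13
= 182

182


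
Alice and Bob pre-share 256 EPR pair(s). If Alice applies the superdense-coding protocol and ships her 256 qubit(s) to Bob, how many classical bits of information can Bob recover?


Superdense coding allows 2 classical bits per shared entangled pair.
256 pair(s) -> 2 * 256 = 512 classical bits

512


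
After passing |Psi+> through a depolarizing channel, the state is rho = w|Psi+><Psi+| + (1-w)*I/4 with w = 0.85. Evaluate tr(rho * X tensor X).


|Psi+> = (|01> + |10>)/sqrt(2)
For the pure Bell state, <X_A X_B> = +1 (Bell-state Pauli correlator).
The maximally-mixed part I/4 has tr(I/4 * P tensor P) = 0 for any traceless Pauli P.
So <X_A X_B>_rho = w * (+1) + (1 - w) * 0
= 0.85 * (+1)
= 0.8500

0.8500


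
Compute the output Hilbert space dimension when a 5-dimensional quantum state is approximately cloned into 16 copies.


Output space = H^(tensor 16) where dim(H) = 5
dim = 5^16
= 25 (after 2 factors)
= 125 (after 3 factors)
= 625 (after 4 factors)
= 3125 (after 5 factors)
= 15625 (after 6 factors)
= 78125 (after 7 factors)
= 390625 (after 8 factors)
= 1953125 (after 9 factors)
= 9765625 (after 10 factors)
= 48828125 (after 11 factors)
= 244140625 (after 12 factors)
= 1220703125 (after 13 factors)
= 6103515625 (after 14 factors)
= 30517578125 (after 15 factors)
= 152587890625 (after 16 factors)
= 152587890625

152587890625


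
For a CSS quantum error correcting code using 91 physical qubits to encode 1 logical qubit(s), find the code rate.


Code rate R = k/n
= 1/91
= 0.0110

0.0110


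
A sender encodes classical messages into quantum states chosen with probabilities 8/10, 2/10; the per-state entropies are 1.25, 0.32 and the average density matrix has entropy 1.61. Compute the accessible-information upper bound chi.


chi = S(rho) - sum_i p_i * S(rho_i)
Weighted entropy = 8/10 * 1.25 + 2/10 * 0.32
= 1.0640
chi = 1.61 - 1.0640
= 0.5460

0.5460


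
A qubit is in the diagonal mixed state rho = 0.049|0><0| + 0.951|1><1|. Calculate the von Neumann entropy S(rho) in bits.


S = -p*log2(p) - (1-p)*log2(1-p)
p = 0.0490, 1-p = 0.9510
= -0.0490 * log2(0.0490) - 0.9510 * log2(0.9510)
= -(-0.2132) - (-0.0689)
= 0.2821

0.2821


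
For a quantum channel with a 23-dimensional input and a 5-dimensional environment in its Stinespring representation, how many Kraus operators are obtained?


Tracing out the environment in an orthonormal basis {|i>_E} gives Kraus operators K_i = <i|_E U |0>_E.
Number of Kraus operators = dim(H_env) = d_env
= 5

5


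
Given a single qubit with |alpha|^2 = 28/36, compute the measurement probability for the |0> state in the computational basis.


|alpha|^2 = 28/36 = 0.7778
|beta|^2 = 1 - 28/36 = 8/36 = 0.2222
P(|0>) = |alpha|^2 = 0.7778

0.7778


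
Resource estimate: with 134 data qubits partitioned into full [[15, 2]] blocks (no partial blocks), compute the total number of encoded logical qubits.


Each code block uses 15 physical qubits for 2 logical qubit(s).
Number of complete blocks = floor(134 / 15) = 8
Logical qubits = 8 * 2
= 16

16


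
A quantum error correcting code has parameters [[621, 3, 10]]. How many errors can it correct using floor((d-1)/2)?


Code parameters: [[621, 3, 10]], distance d = 10.
Number of correctable errors = floor((d-1)/2)
= floor((10 - 1)/2)
= floor(9/2)
= 4

4


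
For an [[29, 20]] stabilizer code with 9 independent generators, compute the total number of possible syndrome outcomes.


Each stabilizer generator gives a binary (+1 or -1) measurement outcome.
With 9 independent generators:
Total syndromes = 2^9
= 512

512


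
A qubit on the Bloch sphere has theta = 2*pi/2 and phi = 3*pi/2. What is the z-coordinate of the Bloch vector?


theta = 3.1416, phi = 4.7124
r_z = cos(theta) = -1.0000

-1.0000


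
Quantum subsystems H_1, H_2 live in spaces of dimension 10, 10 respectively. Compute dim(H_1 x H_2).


dim(H_1 x H_2) = 10 * 10
= 100

100


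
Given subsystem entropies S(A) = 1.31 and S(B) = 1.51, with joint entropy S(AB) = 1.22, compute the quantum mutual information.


I(A:B) = S(A) + S(B) - S(AB)
= 1.31 + 1.51 - 1.22
= 1.6000

1.6000


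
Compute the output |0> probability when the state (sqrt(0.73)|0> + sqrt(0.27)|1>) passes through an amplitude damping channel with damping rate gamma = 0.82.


For amplitude damping with parameter gamma on state sqrt(a)|0> + sqrt(b)|1>:
alpha^2 = 0.73, beta^2 = 0.27
P(|0>) = alpha^2 + gamma * beta^2
= 0.73 + 0.82 * 0.27
= 0.73 + 0.2214
= 0.9514

0.9514


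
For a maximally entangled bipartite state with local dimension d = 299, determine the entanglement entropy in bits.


For a maximally entangled state in d x d:
S = log2(d) = log2(299)
= 8.2240

8.2240


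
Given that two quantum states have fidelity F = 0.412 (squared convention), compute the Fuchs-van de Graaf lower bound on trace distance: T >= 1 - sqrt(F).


Fuchs-van de Graaf (squared-fidelity convention): 1 - sqrt(F) <= T <= sqrt(1 - F).
Lower bound: T >= 1 - sqrt(F)
sqrt(F) = sqrt(0.412) = 0.6419
T >= 1 - 0.6419
T >= 0.3581

0.3581


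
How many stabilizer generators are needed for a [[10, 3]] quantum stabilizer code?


For an [[n,k]] stabilizer code:
Number of stabilizer generators = n - k
= 10 - 3
= 7

7


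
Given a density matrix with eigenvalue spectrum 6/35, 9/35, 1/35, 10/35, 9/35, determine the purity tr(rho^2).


tr(rho^2) = sum of eigenvalues squared
= (6/35)^2 + (9/35)^2 + (1/35)^2 + (10/35)^2 + (9/35)^2
= (36 + 81 + 1 + 100 + 81) / 1225
= 299/1225
= 0.2441

0.2441


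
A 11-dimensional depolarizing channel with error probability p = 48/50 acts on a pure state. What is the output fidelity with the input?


F = (1-p) + p/d
= (1 - 0.9600) + 0.9600/11
= 0.0400 + 0.0873
= 0.1273

0.1273


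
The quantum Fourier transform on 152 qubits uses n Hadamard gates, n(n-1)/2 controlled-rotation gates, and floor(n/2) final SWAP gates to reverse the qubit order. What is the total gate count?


Hadamard gates: 152
Controlled rotations: n*(n-1)/2 = 152*151/2 = 11476
SWAP gates: floor(n/2) = floor(152/2) = 76
Total = 152 + 11476 + 76
= 11704

11704


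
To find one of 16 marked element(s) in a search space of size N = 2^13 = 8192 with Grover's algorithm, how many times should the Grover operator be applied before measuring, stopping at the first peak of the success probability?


After j Grover iterations the success probability is P(j) = sin^2((2j+1)*theta), where sin(theta) = sqrt(k/N).
N = 2^13 = 8192, k = 16
sin(theta) = sqrt(k/N) = 0.04419417382
theta = arcsin(sqrt(k/N)) = 0.04420857261 rad
P(j) reaches its first maximum when (2j+1)*theta is as close as possible to pi/2, i.e. j = round(pi/(4*theta) - 1/2).
pi/(4*theta) - 1/2 = 17.2657
(For comparison, the common estimate pi/4 * sqrt(N/k) = 17.7715; the exact maximiser is used here.)
Optimal iterations = 17

17


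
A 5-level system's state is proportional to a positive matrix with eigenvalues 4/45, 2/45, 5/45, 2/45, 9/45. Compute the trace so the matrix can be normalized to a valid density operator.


tr(M) = sum of eigenvalues
= 4/45 + 2/45 + 5/45 + 2/45 + 9/45
= 22/45
= 0.4889

0.4889


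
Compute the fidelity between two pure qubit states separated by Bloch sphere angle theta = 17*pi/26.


For states separated by angle theta on Bloch sphere:
F = cos^2(theta/2)
theta = 17*pi/26 = 2.0541
theta/2 = 1.0271
cos(theta/2) = 0.5173
F = 0.2676

0.2676


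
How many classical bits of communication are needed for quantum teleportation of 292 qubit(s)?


Quantum teleportation requires 2 classical bits per qubit teleported.
292 qubit(s) -> 2 * 292 = 584 classical bits

584


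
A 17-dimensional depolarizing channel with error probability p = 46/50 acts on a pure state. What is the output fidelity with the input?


F = (1-p) + p/d
= (1 - 0.9200) + 0.9200/17
= 0.0800 + 0.0541
= 0.1341

0.1341


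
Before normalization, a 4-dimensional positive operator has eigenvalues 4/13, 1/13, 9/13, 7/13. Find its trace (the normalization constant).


tr(M) = sum of eigenvalues
= 4/13 + 1/13 + 9/13 + 7/13
= 21/13
= 1.6154

1.6154


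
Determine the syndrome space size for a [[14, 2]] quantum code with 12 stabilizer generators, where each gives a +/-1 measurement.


Each stabilizer generator gives a binary (+1 or -1) measurement outcome.
With 12 independent generators:
Total syndromes = 2^12
= 4096

4096


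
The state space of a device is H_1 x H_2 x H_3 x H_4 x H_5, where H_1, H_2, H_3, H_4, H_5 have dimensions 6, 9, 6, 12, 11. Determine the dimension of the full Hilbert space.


dim(H_1 x H_2 x H_3 x H_4 x H_5) = 6 * 9 * 6 * 12 * 11
= 54 * 6 * 12 * 11
= 324 * 12 * 11
= 3888 * 11
= 42768

42768


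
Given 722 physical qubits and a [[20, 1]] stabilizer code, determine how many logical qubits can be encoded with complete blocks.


Each code block uses 20 physical qubits for 1 logical qubit(s).
Number of complete blocks = floor(722 / 20) = 36
Logical qubits = 36 * 1
= 36

36


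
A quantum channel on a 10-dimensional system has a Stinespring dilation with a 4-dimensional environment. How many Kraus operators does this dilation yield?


Tracing out the environment in an orthonormal basis {|i>_E} gives Kraus operators K_i = <i|_E U |0>_E.
Number of Kraus operators = dim(H_env) = d_env
= 4

4


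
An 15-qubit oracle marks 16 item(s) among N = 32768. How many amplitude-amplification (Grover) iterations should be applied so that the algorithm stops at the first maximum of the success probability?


After j Grover iterations the success probability is P(j) = sin^2((2j+1)*theta), where sin(theta) = sqrt(k/N).
N = 2^15 = 32768, k = 16
sin(theta) = sqrt(k/N) = 0.02209708691
theta = arcsin(sqrt(k/N)) = 0.02209888557 rad
P(j) reaches its first maximum when (2j+1)*theta is as close as possible to pi/2, i.e. j = round(pi/(4*theta) - 1/2).
pi/(4*theta) - 1/2 = 35.0402
(For comparison, the common estimate pi/4 * sqrt(N/k) = 35.5431; the exact maximiser is used here.)
Optimal iterations = 35

35


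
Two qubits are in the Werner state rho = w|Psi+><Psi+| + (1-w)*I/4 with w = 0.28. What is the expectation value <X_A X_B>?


|Psi+> = (|01> + |10>)/sqrt(2)
For the pure Bell state, <X_A X_B> = +1 (Bell-state Pauli correlator).
The maximally-mixed part I/4 has tr(I/4 * P tensor P) = 0 for any traceless Pauli P.
So <X_A X_B>_rho = w * (+1) + (1 - w) * 0
= 0.28 * (+1)
= 0.2800

0.2800


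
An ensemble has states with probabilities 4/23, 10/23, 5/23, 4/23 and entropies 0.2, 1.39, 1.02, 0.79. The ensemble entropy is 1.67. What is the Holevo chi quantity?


chi = S(rho) - sum_i p_i * S(rho_i)
Weighted entropy = 4/23 * 0.2 + 10/23 * 1.39 + 5/23 * 1.02 + 4/23 * 0.79
= 0.9983
chi = 1.67 - 0.9983
= 0.6717

0.6717


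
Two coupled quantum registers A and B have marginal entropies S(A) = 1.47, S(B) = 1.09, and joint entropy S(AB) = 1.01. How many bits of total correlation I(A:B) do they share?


I(A:B) = S(A) + S(B) - S(AB)
= 1.47 + 1.09 - 1.01
= 1.5500

1.5500


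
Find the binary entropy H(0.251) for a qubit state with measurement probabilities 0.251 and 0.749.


S = -p*log2(p) - (1-p)*log2(1-p)
p = 0.2510, 1-p = 0.7490
= -0.2510 * log2(0.2510) - 0.7490 * log2(0.7490)
= -(-0.5006) - (-0.3123)
= 0.8129

0.8129


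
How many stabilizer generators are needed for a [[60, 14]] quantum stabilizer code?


For an [[n,k]] stabilizer code:
Number of stabilizer generators = n - k
= 60 - 14
= 46

46


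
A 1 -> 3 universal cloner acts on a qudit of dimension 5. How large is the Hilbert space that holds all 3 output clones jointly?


Output space = H^(tensor 3) where dim(H) = 5
dim = 5^3
= 25 (after 2 factors)
= 125 (after 3 factors)
= 125

125


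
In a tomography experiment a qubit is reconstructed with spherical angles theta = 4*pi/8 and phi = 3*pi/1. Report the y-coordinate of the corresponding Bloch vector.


theta = 1.5708, phi = 9.4248
r_y = sin(theta)*sin(phi) = 1.0000 * 0.0000
r_y = 0.0000

0.0000


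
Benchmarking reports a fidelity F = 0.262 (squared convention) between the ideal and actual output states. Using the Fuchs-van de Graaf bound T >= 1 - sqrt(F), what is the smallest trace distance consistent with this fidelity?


Fuchs-van de Graaf (squared-fidelity convention): 1 - sqrt(F) <= T <= sqrt(1 - F).
Lower bound: T >= 1 - sqrt(F)
sqrt(F) = sqrt(0.262) = 0.5119
T >= 1 - 0.5119
T >= 0.4881

0.4881


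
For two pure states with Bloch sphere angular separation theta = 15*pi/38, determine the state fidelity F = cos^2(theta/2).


For states separated by angle theta on Bloch sphere:
F = cos^2(theta/2)
theta = 15*pi/38 = 1.2401
theta/2 = 0.6201
cos(theta/2) = 0.8138
F = 0.6623

0.6623


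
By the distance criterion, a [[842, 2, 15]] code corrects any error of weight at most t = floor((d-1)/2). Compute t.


Code parameters: [[842, 2, 15]], distance d = 15.
Number of correctable errors = floor((d-1)/2)
= floor((15 - 1)/2)
= floor(14/2)
= 7

7


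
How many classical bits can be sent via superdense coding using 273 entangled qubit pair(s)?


Superdense coding allows 2 classical bits per shared entangled pair.
273 pair(s) -> 2 * 273 = 546 classical bits

546


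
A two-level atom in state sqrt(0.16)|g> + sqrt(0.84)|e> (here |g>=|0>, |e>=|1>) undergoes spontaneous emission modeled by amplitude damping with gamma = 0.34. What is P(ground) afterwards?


For amplitude damping with parameter gamma on state sqrt(a)|0> + sqrt(b)|1>:
alpha^2 = 0.16, beta^2 = 0.84
P(|0>) = alpha^2 + gamma * beta^2
= 0.16 + 0.34 * 0.84
= 0.16 + 0.2856
= 0.4456

0.4456


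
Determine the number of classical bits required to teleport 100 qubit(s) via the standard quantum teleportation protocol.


Quantum teleportation requires 2 classical bits per qubit teleported.
100 qubit(s) -> 2 * 100 = 200 classical bits

200


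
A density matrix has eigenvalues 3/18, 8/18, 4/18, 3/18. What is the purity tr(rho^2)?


tr(rho^2) = sum of eigenvalues squared
= (3/18)^2 + (8/18)^2 + (4/18)^2 + (3/18)^2
= (9 + 64 + 16 + 9) / 324
= 98/324
= 0.3025

0.3025


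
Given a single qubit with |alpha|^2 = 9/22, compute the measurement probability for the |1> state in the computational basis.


|alpha|^2 = 9/22 = 0.4091
|beta|^2 = 1 - 9/22 = 13/22 = 0.5909
P(|1>) = |beta|^2 = 0.5909

0.5909


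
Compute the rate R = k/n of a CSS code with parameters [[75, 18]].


Code rate R = k/n
= 18/75
= 0.2400

0.2400


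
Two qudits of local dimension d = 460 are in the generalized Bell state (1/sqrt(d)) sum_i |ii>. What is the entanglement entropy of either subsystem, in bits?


For a maximally entangled state in d x d:
S = log2(d) = log2(460)
= 8.8455

8.8455


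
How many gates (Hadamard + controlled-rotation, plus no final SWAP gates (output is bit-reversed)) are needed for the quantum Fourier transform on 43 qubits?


Hadamard gates: 43
Controlled rotations: n*(n-1)/2 = 43*42/2 = 903
SWAP gates: 0 (omitted)
Total = 43 + 903
= 946

946


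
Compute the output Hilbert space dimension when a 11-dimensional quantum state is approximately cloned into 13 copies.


Output space = H^(tensor 13) where dim(H) = 11
dim = 11^13
= 121 (after 2 factors)
= 1331 (after 3 factors)
= 14641 (after 4 factors)
= 161051 (after 5 factors)
= 1771561 (after 6 factors)
= 19487171 (after 7 factors)
= 214358881 (after 8 factors)
= 2357947691 (after 9 factors)
= 25937424601 (after 10 factors)
= 285311670611 (after 11 factors)
= 3138428376721 (after 12 factors)
= 34522712143931 (after 13 factors)
= 34522712143931

34522712143931


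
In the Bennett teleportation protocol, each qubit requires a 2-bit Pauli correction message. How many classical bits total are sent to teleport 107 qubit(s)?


Quantum teleportation requires 2 classical bits per qubit teleported.
107 qubit(s) -> 2 * 107 = 214 classical bits

214


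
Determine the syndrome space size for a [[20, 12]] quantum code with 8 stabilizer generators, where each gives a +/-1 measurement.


Each stabilizer generator gives a binary (+1 or -1) measurement outcome.
With 8 independent generators:
Total syndromes = 2^8
= 256

256


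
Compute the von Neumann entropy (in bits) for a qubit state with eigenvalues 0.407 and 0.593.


S = -p*log2(p) - (1-p)*log2(1-p)
p = 0.4070, 1-p = 0.5930
= -0.4070 * log2(0.4070) - 0.5930 * log2(0.5930)
= -(-0.5278) - (-0.4471)
= 0.9749

0.9749


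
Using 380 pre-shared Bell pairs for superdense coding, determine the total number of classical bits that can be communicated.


Superdense coding allows 2 classical bits per shared entangled pair.
380 pair(s) -> 2 * 380 = 760 classical bits

760


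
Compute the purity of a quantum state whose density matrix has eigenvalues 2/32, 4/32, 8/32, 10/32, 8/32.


tr(rho^2) = sum of eigenvalues squared
= (2/32)^2 + (4/32)^2 + (8/32)^2 + (10/32)^2 + (8/32)^2
= (4 + 16 + 64 + 100 + 64) / 1024
= 248/1024
= 0.2422

0.2422


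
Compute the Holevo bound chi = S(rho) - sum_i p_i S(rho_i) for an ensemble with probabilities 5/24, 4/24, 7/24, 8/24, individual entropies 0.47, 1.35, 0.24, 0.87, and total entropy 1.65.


chi = S(rho) - sum_i p_i * S(rho_i)
Weighted entropy = 5/24 * 0.47 + 4/24 * 1.35 + 7/24 * 0.24 + 8/24 * 0.87
= 0.6829
chi = 1.65 - 0.6829
= 0.9671

0.9671


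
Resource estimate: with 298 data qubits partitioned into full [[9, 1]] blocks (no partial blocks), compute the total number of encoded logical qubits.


Each code block uses 9 physical qubits for 1 logical qubit(s).
Number of complete blocks = floor(298 / 9) = 33
Logical qubits = 33 * 1
= 33

33


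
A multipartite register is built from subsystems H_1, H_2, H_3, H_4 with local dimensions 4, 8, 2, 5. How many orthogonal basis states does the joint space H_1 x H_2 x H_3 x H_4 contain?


dim(H_1 x H_2 x H_3 x H_4) = 4 * 8 * 2 * 5
= 32 * 2 * 5
= 64 * 5
= 320

320


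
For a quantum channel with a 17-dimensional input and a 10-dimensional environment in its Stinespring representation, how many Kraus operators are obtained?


Tracing out the environment in an orthonormal basis {|i>_E} gives Kraus operators K_i = <i|_E U |0>_E.
Number of Kraus operators = dim(H_env) = d_env
= 10

10


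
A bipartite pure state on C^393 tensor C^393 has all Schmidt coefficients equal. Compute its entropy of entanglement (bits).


For a maximally entangled state in d x d:
S = log2(d) = log2(393)
= 8.6184

8.6184


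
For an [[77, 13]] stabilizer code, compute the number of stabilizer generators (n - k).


For an [[n,k]] stabilizer code:
Number of stabilizer generators = n - k
= 77 - 13
= 64

64


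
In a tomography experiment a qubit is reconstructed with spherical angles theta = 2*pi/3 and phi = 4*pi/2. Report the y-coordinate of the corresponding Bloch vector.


theta = 2.0944, phi = 6.2832
r_y = sin(theta)*sin(phi) = 0.8660 * 0.0000
r_y = 0.0000

0.0000


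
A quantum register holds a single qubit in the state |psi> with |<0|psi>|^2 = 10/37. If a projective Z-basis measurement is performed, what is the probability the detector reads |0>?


|alpha|^2 = 10/37 = 0.2703
|beta|^2 = 1 - 10/37 = 27/37 = 0.7297
P(|0>) = |alpha|^2 = 0.2703

0.2703


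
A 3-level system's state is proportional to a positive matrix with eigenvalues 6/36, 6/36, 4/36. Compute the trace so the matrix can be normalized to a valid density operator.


tr(M) = sum of eigenvalues
= 6/36 + 6/36 + 4/36
= 16/36
= 0.4444

0.4444


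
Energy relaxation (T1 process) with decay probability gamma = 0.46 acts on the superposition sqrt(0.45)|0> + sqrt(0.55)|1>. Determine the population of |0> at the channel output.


For amplitude damping with parameter gamma on state sqrt(a)|0> + sqrt(b)|1>:
alpha^2 = 0.45, beta^2 = 0.55
P(|0>) = alpha^2 + gamma * beta^2
= 0.45 + 0.46 * 0.55
= 0.45 + 0.2530
= 0.7030

0.7030


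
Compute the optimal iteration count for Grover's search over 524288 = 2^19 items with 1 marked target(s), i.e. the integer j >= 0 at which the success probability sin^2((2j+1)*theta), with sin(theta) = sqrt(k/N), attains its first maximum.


After j Grover iterations the success probability is P(j) = sin^2((2j+1)*theta), where sin(theta) = sqrt(k/N).
N = 2^19 = 524288, k = 1
sin(theta) = sqrt(k/N) = 0.001381067932
theta = arcsin(sqrt(k/N)) = 0.001381068371 rad
P(j) reaches its first maximum when (2j+1)*theta is as close as possible to pi/2, i.e. j = round(pi/(4*theta) - 1/2).
pi/(4*theta) - 1/2 = 568.1888
(For comparison, the common estimate pi/4 * sqrt(N/k) = 568.6890; the exact maximiser is used here.)
Optimal iterations = 568

568


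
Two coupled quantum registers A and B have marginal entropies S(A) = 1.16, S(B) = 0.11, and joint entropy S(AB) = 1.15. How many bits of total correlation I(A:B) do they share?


I(A:B) = S(A) + S(B) - S(AB)
= 1.16 + 0.11 - 1.15
= 0.1200

0.1200


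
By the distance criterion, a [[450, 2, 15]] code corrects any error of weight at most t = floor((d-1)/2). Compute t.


Code parameters: [[450, 2, 15]], distance d = 15.
Number of correctable errors = floor((d-1)/2)
= floor((15 - 1)/2)
= floor(14/2)
= 7

7


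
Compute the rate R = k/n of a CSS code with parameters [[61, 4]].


Code rate R = k/n
= 4/61
= 0.0656

0.0656


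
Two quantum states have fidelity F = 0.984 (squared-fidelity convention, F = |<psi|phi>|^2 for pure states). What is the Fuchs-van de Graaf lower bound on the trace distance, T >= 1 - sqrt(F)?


Fuchs-van de Graaf (squared-fidelity convention): 1 - sqrt(F) <= T <= sqrt(1 - F).
Lower bound: T >= 1 - sqrt(F)
sqrt(F) = sqrt(0.984) = 0.9920
T >= 1 - 0.9920
T >= 0.0080

0.0080


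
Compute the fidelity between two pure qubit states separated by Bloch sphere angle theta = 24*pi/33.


For states separated by angle theta on Bloch sphere:
F = cos^2(theta/2)
theta = 24*pi/33 = 2.2848
theta/2 = 1.1424
cos(theta/2) = 0.4154
F = 0.1726

0.1726


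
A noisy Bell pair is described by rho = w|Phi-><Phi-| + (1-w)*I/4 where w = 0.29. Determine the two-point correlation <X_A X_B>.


|Phi-> = (|00> - |11>)/sqrt(2)
For the pure Bell state, <X_A X_B> = -1 (Bell-state Pauli correlator).
The maximally-mixed part I/4 has tr(I/4 * P tensor P) = 0 for any traceless Pauli P.
So <X_A X_B>_rho = w * (-1) + (1 - w) * 0
= 0.29 * (-1)
= -0.2900

-0.2900


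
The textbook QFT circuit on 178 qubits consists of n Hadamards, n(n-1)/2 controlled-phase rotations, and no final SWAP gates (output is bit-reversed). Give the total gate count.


Hadamard gates: 178
Controlled rotations: n*(n-1)/2 = 178*177/2 = 15753
SWAP gates: 0 (omitted)
Total = 178 + 15753
= 15931

15931


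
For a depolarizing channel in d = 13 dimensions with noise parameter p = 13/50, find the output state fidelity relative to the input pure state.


F = (1-p) + p/d
= (1 - 0.2600) + 0.2600/13
= 0.7400 + 0.0200
= 0.7600

0.7600


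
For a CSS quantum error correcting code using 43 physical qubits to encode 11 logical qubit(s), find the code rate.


Code rate R = k/n
= 11/43
= 0.2558

0.2558


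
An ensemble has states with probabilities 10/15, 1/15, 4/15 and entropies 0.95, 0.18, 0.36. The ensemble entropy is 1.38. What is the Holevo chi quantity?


chi = S(rho) - sum_i p_i * S(rho_i)
Weighted entropy = 10/15 * 0.95 + 1/15 * 0.18 + 4/15 * 0.36
= 0.7413
chi = 1.38 - 0.7413
= 0.6387

0.6387


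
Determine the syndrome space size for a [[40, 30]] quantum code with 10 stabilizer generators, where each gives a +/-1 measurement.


Each stabilizer generator gives a binary (+1 or -1) measurement outcome.
With 10 independent generators:
Total syndromes = 2^10
= 1024

1024


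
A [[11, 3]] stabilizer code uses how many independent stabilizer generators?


For an [[n,k]] stabilizer code:
Number of stabilizer generators = n - k
= 11 - 3
= 8

8


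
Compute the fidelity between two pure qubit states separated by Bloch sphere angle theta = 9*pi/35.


For states separated by angle theta on Bloch sphere:
F = cos^2(theta/2)
theta = 9*pi/35 = 0.8078
theta/2 = 0.4039
cos(theta/2) = 0.9195
F = 0.8455

0.8455


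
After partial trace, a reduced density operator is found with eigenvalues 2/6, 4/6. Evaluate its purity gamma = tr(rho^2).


tr(rho^2) = sum of eigenvalues squared
= (2/6)^2 + (4/6)^2
= (4 + 16) / 36
= 20/36
= 0.5556

0.5556


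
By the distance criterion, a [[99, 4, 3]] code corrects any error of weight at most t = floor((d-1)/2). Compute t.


Code parameters: [[99, 4, 3]], distance d = 3.
Number of correctable errors = floor((d-1)/2)
= floor((3 - 1)/2)
= floor(2/2)
= 1

1


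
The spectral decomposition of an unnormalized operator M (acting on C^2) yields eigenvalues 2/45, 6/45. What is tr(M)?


tr(M) = sum of eigenvalues
= 2/45 + 6/45
= 8/45
= 0.1778

0.1778


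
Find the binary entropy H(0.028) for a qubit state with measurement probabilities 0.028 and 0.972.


S = -p*log2(p) - (1-p)*log2(1-p)
p = 0.0280, 1-p = 0.9720
= -0.0280 * log2(0.0280) - 0.9720 * log2(0.9720)
= -(-0.1444) - (-0.0398)
= 0.1843

0.1843


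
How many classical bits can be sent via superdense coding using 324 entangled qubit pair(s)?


Superdense coding allows 2 classical bits per shared entangled pair.
324 pair(s) -> 2 * 324 = 648 classical bits

648


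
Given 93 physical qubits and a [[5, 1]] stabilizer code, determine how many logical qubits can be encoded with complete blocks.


Each code block uses 5 physical qubits for 1 logical qubit(s).
Number of complete blocks = floor(93 / 5) = 18
Logical qubits = 18 * 1
= 18

18


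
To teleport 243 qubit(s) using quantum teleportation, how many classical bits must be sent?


Quantum teleportation requires 2 classical bits per qubit teleported.
243 qubit(s) -> 2 * 243 = 486 classical bits

486


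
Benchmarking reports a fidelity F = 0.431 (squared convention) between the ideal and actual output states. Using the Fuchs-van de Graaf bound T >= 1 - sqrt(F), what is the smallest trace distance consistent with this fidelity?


Fuchs-van de Graaf (squared-fidelity convention): 1 - sqrt(F) <= T <= sqrt(1 - F).
Lower bound: T >= 1 - sqrt(F)
sqrt(F) = sqrt(0.431) = 0.6565
T >= 1 - 0.6565
T >= 0.3435

0.3435


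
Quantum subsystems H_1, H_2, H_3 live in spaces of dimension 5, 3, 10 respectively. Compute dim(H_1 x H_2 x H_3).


dim(H_1 x H_2 x H_3) = 5 * 3 * 10
= 15 * 10
= 150

150


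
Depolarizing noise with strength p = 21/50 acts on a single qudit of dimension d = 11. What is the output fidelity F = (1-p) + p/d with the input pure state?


F = (1-p) + p/d
= (1 - 0.4200) + 0.4200/11
= 0.5800 + 0.0382
= 0.6182

0.6182


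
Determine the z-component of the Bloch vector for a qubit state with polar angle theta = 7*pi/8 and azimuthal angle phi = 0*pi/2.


theta = 2.7489, phi = 0.0000
r_z = cos(theta) = -0.9239

-0.9239


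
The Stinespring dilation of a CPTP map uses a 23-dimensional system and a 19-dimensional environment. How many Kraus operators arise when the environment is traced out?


Tracing out the environment in an orthonormal basis {|i>_E} gives Kraus operators K_i = <i|_E U |0>_E.
Number of Kraus operators = dim(H_env) = d_env
= 19

19


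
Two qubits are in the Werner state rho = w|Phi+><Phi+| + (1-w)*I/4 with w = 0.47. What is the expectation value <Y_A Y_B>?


|Phi+> = (|00> + |11>)/sqrt(2)
For the pure Bell state, <Y_A Y_B> = -1 (Bell-state Pauli correlator).
The maximally-mixed part I/4 has tr(I/4 * P tensor P) = 0 for any traceless Pauli P.
So <Y_A Y_B>_rho = w * (-1) + (1 - w) * 0
= 0.47 * (-1)
= -0.4700

-0.4700


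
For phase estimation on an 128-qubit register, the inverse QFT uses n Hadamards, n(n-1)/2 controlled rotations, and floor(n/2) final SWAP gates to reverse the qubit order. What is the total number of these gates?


Hadamard gates: 128
Controlled rotations: n*(n-1)/2 = 128*127/2 = 8128
SWAP gates: floor(n/2) = floor(128/2) = 64
Total = 128 + 8128 + 64
= 8320

8320


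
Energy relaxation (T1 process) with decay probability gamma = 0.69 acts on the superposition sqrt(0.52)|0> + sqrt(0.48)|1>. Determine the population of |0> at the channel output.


For amplitude damping with parameter gamma on state sqrt(a)|0> + sqrt(b)|1>:
alpha^2 = 0.52, beta^2 = 0.48
P(|0>) = alpha^2 + gamma * beta^2
= 0.52 + 0.69 * 0.48
= 0.52 + 0.3312
= 0.8512

0.8512


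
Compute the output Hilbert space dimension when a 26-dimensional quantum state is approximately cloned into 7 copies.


Output space = H^(tensor 7) where dim(H) = 26
dim = 26^7
= 676 (after 2 factors)
= 17576 (after 3 factors)
= 456976 (after 4 factors)
= 11881376 (after 5 factors)
= 308915776 (after 6 factors)
= 8031810176 (after 7 factors)
= 8031810176

8031810176


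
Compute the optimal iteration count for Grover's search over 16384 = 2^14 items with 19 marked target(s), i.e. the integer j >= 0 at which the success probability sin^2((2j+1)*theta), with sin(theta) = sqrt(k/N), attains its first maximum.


After j Grover iterations the success probability is P(j) = sin^2((2j+1)*theta), where sin(theta) = sqrt(k/N).
N = 2^14 = 16384, k = 19
sin(theta) = sqrt(k/N) = 0.034053898
theta = arcsin(sqrt(k/N)) = 0.0340604833 rad
P(j) reaches its first maximum when (2j+1)*theta is as close as possible to pi/2, i.e. j = round(pi/(4*theta) - 1/2).
pi/(4*theta) - 1/2 = 22.5589
(For comparison, the common estimate pi/4 * sqrt(N/k) = 23.0634; the exact maximiser is used here.)
Optimal iterations = 23

23


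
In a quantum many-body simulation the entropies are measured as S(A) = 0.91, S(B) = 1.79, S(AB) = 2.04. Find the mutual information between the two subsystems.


I(A:B) = S(A) + S(B) - S(AB)
= 0.91 + 1.79 - 2.04
= 0.6600

0.6600


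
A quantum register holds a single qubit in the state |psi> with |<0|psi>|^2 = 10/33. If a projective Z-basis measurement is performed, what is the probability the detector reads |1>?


|alpha|^2 = 10/33 = 0.3030
|beta|^2 = 1 - 10/33 = 23/33 = 0.6970
P(|1>) = |beta|^2 = 0.6970

0.6970


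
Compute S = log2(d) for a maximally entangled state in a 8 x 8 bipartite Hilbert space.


For a maximally entangled state in d x d:
S = log2(d) = log2(8)
= 3.0000

3.0000


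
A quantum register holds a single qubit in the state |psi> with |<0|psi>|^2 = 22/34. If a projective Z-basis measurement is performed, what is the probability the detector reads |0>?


|alpha|^2 = 22/34 = 0.6471
|beta|^2 = 1 - 22/34 = 12/34 = 0.3529
P(|0>) = |alpha|^2 = 0.6471

0.6471
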